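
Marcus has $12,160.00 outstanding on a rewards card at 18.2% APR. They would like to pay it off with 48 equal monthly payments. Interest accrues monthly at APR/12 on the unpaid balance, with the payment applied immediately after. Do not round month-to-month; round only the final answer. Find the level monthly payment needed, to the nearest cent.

$358.47

Monthly rate r = 18.2%/12 = 1.51667% = 0.0151667.
Level-payment amortization: P = B₀·r / (1 − (1+r)^(−n)) = 12160.00·0.0151667 / (1 − 1.01517^(−48)).
Denominator 1 − (1+r)^(−48) = 0.514479868.
P = 184.427 / 0.514479868 ≈ 358.47.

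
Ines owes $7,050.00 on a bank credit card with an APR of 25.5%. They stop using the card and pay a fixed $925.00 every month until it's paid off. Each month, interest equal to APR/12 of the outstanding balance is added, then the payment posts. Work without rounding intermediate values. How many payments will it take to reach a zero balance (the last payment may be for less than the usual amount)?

Monthly rate r = 25.5%/12 = 2.125% = 0.02125.
Recurrence: B ← B·(1+r) − $925.00.
Month 1: interest $149.81; balance after payment $6,274.81.
Month 2: interest $133.34; balance after payment $5,483.15.
Closed form: n = −ln(1 − rB₀/P)/ln(1+r) = −ln(0.83804)/ln(1.02125) ≈ 8.403, so the balance reaches zero during payment 9.

9 months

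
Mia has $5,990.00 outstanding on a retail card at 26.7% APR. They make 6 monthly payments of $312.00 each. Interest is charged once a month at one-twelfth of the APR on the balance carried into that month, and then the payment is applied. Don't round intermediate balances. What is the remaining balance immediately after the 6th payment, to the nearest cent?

$4,856.22

Monthly rate r = 26.7%/12 = 2.225% = 0.02225.
Each month: B ← B·(1+r) − $312.00.
Month 1: interest $133.28; balance after payment $5,811.28.
Month 2: interest $129.30; balance after payment $5,628.58.
Month 3: interest $125.24; balance after payment $5,441.81.
Month 4: interest $121.08; balance after payment $5,250.89.
Month 5: interest $116.83; balance after payment $5,055.73.
Month 6: interest $112.49; balance after payment $4,856.22.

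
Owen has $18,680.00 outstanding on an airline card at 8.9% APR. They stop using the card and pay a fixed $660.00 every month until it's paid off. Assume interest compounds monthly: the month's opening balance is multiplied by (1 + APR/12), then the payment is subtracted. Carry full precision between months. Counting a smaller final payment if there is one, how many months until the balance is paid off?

Monthly rate r = 8.9%/12 = 0.741667% = 0.00741667.
Recurrence: B ← B·(1+r) − $660.00.
Month 1: interest $138.54; balance after payment $18,158.54.
Month 2: interest $134.68; balance after payment $17,633.22.
Closed form: n = −ln(1 − rB₀/P)/ln(1+r) = −ln(0.79009)/ln(1.00742) ≈ 31.886, so the balance reaches zero during payment 32.

32 payments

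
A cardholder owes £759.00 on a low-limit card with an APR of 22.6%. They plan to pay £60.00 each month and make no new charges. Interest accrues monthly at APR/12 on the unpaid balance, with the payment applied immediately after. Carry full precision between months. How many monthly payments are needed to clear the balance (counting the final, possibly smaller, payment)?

Monthly rate r = 22.6%/12 = 1.88333% = 0.0188333.
Recurrence: B ← B·(1+r) − £60.00.
Month 1: interest £14.29; balance after payment £713.29.
Month 2: interest £13.43; balance after payment £666.73.
Closed form: n = −ln(1 − rB₀/P)/ln(1+r) = −ln(0.76176)/ln(1.01883) ≈ 14.585, so the balance reaches zero during payment 15.

15 months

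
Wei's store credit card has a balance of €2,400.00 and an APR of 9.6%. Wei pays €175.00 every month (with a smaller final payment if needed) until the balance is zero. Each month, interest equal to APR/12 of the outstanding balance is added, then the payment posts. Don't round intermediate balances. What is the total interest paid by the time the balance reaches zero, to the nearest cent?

Monthly rate r = 9.6%/12 = 0.8% = 0.008.
Payoff takes n = ⌈−ln(1 − rB₀/P)/ln(1+r)⌉ = ⌈14.585⌉ = 15 payments; the last is €102.48.
Total paid = 14·€175.00 + €102.48 = €2,552.48.
Total interest = total paid − principal = €2,552.48 − €2,400.00 = €152.48.

€152.48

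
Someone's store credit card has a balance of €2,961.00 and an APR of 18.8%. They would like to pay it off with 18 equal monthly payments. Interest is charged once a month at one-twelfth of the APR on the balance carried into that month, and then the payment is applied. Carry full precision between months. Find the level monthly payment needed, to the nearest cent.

Monthly rate r = 18.8%/12 = 1.56667% = 0.0156667.
Level-payment amortization: P = B₀·r / (1 − (1+r)^(−n)) = 2961.00·0.0156667 / (1 − 1.01567^(−18)).
Denominator 1 − (1+r)^(−18) = 0.244075522.
P = 46.389 / 0.244075522 ≈ 190.06.

€190.06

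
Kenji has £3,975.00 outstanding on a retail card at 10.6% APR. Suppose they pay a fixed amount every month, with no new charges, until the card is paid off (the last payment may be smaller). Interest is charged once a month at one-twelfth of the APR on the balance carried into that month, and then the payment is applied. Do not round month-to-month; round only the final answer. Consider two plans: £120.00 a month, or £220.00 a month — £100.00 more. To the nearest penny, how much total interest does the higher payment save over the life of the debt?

£373.61

Monthly rate r = 10.6%/12 = 0.883333% = 0.00883333.
At £120.00/mo: n = ⌈−ln(1 − rB₀/P)/ln(1+r)⌉ = 40 payments (last £43.48); total interest = total paid − £3,975.00 = £748.48.
At £220.00/mo: 20 payments (last £169.87); total interest £374.87.
Interest saved = £748.48 − £374.87 = £373.61.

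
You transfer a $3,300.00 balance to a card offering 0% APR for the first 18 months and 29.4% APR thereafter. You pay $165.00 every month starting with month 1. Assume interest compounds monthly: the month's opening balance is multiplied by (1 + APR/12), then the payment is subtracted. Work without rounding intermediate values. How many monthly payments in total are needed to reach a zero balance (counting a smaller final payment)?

Promo months 1–18 at r₀ = 0%/12 = 0; months 19+ at r₁ = 29.4%/12 = 0.0245.
After month 18 (no interest yet): B = $3,300.00 − 18·$165.00 = $330.00.
Then at r₁ with $165.00/mo: n₂ = −ln(1 − r₁·B/P)/ln(1+r₁) ≈ 2.08 → 3 more payments.

21 months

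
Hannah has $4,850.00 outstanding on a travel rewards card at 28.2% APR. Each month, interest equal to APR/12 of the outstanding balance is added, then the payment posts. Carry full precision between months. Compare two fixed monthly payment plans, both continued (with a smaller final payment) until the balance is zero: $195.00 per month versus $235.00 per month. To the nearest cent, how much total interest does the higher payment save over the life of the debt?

$658.96

Monthly rate r = 28.2%/12 = 2.35% = 0.0235.
At $195.00/mo: n = ⌈−ln(1 − rB₀/P)/ln(1+r)⌉ = 38 payments (last $158.18); total interest = total paid − $4,850.00 = $2,523.18.
At $235.00/mo: 29 payments (last $134.22); total interest $1,864.22.
Interest saved = $2,523.18 − $1,864.22 = $658.96.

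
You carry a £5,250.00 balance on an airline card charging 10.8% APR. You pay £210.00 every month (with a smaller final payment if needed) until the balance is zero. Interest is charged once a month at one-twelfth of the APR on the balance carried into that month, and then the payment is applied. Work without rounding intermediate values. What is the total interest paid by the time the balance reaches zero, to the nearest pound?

Monthly rate r = 10.8%/12 = 0.9% = 0.009.
Payoff takes n = ⌈−ln(1 − rB₀/P)/ln(1+r)⌉ = ⌈28.449⌉ = 29 payments; the last is £94.44.
Total paid = 28·£210.00 + £94.44 = £5,974.44.
Total interest = total paid − principal = £5,974.44 − £5,250.00 = £724.44.

£724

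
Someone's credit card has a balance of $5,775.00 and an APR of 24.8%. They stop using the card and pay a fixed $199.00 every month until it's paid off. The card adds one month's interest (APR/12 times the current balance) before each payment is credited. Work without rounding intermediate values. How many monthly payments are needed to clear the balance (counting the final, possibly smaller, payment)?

45 months

Monthly rate r = 24.8%/12 = 2.06667% = 0.0206667.
Recurrence: B ← B·(1+r) − $199.00.
Month 1: interest $119.35; balance after payment $5,695.35.
Month 2: interest $117.70; balance after payment $5,614.05.
Closed form: n = −ln(1 − rB₀/P)/ln(1+r) = −ln(0.40025)/ln(1.02067) ≈ 44.763, so the balance reaches zero during payment 45.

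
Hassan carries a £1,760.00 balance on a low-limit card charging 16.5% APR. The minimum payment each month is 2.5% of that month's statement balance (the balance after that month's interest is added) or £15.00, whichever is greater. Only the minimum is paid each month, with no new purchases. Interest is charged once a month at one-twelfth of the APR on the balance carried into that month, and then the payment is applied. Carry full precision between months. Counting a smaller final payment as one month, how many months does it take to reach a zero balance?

Monthly rate r = 16.5%/12 = 1.375% = 0.01375.
While 2.5% of the post-interest balance exceeds £15.00, each month B ← (B·(1+r))·(1 − 0.025), i.e. B shrinks by the factor (1+r)·0.975 = 0.98841.
This holds for months 1–94. Entering month 95 the balance is £588.10; 2.5% of the post-interest balance is now below £15.00, so the flat £15.00 minimum applies from here.
From month 95 a fixed £15.00 at rate r clears £588.10 in 57 more payments. Total: 94 + 57 = 151 months.

151 months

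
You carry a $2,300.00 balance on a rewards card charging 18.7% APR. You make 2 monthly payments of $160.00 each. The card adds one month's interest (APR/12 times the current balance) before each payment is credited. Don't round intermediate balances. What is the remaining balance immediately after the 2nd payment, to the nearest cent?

Monthly rate r = 18.7%/12 = 1.55833% = 0.0155833.
Each month: B ← B·(1+r) − $160.00.
Month 1: interest $35.84; balance after payment $2,175.84.
Month 2: interest $33.91; balance after payment $2,049.75.

$2,049.75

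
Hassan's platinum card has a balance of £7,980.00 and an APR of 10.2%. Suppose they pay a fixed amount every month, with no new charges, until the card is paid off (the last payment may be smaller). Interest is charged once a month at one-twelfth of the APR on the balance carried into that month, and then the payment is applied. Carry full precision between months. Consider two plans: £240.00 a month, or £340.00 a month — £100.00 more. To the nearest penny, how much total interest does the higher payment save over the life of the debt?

£479.71

Monthly rate r = 10.2%/12 = 0.85% = 0.0085.
At £240.00/mo: n = ⌈−ln(1 − rB₀/P)/ln(1+r)⌉ = 40 payments (last £58.53); total interest = total paid − £7,980.00 = £1,438.53.
At £340.00/mo: 27 payments (last £98.82); total interest £958.82.
Interest saved = £1,438.53 − £958.82 = £479.71.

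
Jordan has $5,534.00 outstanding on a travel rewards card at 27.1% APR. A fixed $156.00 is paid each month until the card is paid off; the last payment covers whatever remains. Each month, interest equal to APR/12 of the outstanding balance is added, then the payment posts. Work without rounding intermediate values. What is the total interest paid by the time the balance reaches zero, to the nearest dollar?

$5,749

Monthly rate r = 27.1%/12 = 2.25833% = 0.0225833.
Payoff takes n = ⌈−ln(1 − rB₀/P)/ln(1+r)⌉ = ⌈72.322⌉ = 73 payments; the last is $50.60.
Total paid = 72·$156.00 + $50.60 = $11,282.60.
Total interest = total paid − principal = $11,282.60 − $5,534.00 = $5,748.60.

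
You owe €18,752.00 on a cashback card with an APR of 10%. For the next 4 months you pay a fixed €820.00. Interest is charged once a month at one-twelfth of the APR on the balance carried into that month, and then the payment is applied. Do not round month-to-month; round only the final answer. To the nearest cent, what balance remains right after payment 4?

€16,063.70

Monthly rate r = 10%/12 = 0.833333% = 0.00833333.
Each month: B ← B·(1+r) − €820.00.
Month 1: interest €156.27; balance after payment €18,088.27.
Month 2: interest €150.74; balance after payment €17,419.00.
Month 3: interest €145.16; balance after payment €16,744.16.
Month 4: interest €139.53; balance after payment €16,063.70.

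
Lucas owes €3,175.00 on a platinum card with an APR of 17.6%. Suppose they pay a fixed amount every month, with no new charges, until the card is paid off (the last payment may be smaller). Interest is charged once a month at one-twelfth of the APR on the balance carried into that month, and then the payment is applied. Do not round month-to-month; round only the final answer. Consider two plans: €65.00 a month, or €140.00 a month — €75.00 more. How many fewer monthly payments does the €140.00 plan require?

59 fewer payments

Monthly rate r = 17.6%/12 = 1.46667% = 0.0146667.
At €65.00/mo: n = ⌈−ln(1 − rB₀/P)/ln(1+r)⌉ = 87 payments (last €36.07); total interest = total paid − €3,175.00 = €2,451.07.
At €140.00/mo: 28 payments (last €108.54); total interest €713.54.
Payments saved = 87 − 28 = 59.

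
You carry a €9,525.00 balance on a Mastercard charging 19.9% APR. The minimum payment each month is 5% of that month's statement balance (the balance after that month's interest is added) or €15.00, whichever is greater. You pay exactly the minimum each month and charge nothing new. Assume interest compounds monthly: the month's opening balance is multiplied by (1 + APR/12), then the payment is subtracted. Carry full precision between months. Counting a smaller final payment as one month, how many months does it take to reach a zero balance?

Monthly rate r = 19.9%/12 = 1.65833% = 0.0165833.
While 5% of the post-interest balance exceeds €15.00, each month B ← (B·(1+r))·(1 − 0.05), i.e. B shrinks by the factor (1+r)·0.95 = 0.96575.
This holds for months 1–100. Entering month 101 the balance is €292.09; 5% of the post-interest balance is now below €15.00, so the flat €15.00 minimum applies from here.
From month 101 a fixed €15.00 at rate r clears €292.09 in 24 more payments. Total: 100 + 24 = 124 months.

124 months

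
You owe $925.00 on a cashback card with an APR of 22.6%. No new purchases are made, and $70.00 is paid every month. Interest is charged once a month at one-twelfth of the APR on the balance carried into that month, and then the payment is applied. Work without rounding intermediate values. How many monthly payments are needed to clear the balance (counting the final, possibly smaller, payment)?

16 months

Monthly rate r = 22.6%/12 = 1.88333% = 0.0188333.
Recurrence: B ← B·(1+r) − $70.00.
Month 1: interest $17.42; balance after payment $872.42.
Month 2: interest $16.43; balance after payment $818.85.
Closed form: n = −ln(1 − rB₀/P)/ln(1+r) = −ln(0.75113)/ln(1.01883) ≈ 15.338, so the balance reaches zero during payment 16.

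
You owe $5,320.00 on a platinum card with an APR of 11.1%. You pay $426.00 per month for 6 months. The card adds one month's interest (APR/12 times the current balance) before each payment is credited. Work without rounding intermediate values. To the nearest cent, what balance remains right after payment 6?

$3,006.33

Monthly rate r = 11.1%/12 = 0.925% = 0.00925.
Each month: B ← B·(1+r) − $426.00.
Month 1: interest $49.21; balance after payment $4,943.21.
Month 2: interest $45.72; balance after payment $4,562.93.
Month 3: interest $42.21; balance after payment $4,179.14.
Month 4: interest $38.66; balance after payment $3,791.80.
Month 5: interest $35.07; balance after payment $3,400.87.
Month 6: interest $31.46; balance after payment $3,006.33.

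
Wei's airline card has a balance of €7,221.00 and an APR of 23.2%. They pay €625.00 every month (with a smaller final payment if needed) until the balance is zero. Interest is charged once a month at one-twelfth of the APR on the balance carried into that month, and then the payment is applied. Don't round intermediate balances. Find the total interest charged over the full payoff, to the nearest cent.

€1,030.82

Monthly rate r = 23.2%/12 = 1.93333% = 0.0193333.
Payoff takes n = ⌈−ln(1 − rB₀/P)/ln(1+r)⌉ = ⌈13.201⌉ = 14 payments; the last is €126.82.
Total paid = 13·€625.00 + €126.82 = €8,251.82.
Total interest = total paid − principal = €8,251.82 − €7,221.00 = €1,030.82.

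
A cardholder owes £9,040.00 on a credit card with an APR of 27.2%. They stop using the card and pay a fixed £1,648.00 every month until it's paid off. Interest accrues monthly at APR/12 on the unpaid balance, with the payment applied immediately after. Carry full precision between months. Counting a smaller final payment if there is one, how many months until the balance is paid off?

6 months

Monthly rate r = 27.2%/12 = 2.26667% = 0.0226667.
Recurrence: B ← B·(1+r) − £1,648.00.
Month 1: interest £204.91; balance after payment £7,596.91.
Month 2: interest £172.20; balance after payment £6,121.10.
Month 3: interest £138.75; balance after payment £4,611.85.
Month 4: interest £104.54; balance after payment £3,068.38.
Month 5: interest £69.55; balance after payment £1,489.93.
Month 6: interest £33.77; balance after payment £0.00.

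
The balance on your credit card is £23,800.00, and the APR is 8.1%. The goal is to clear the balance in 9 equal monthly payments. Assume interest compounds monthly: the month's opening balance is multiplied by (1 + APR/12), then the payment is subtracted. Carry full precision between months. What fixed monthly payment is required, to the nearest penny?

£2,734.49

Monthly rate r = 8.1%/12 = 0.675% = 0.00675.
Level-payment amortization: P = B₀·r / (1 − (1+r)^(−n)) = 23800.00·0.00675 / (1 − 1.00675^(−9)).
Denominator 1 − (1+r)^(−9) = 0.0587494229.
P = 160.65 / 0.0587494229 ≈ 2734.49.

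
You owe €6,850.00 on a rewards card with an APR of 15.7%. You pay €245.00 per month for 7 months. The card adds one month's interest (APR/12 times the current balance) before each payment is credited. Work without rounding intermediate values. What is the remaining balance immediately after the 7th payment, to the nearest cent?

€5,718.71

Monthly rate r = 15.7%/12 = 1.30833% = 0.0130833.
Each month: B ← B·(1+r) − €245.00.
Month 1: interest €89.62; balance after payment €6,694.62.
Month 2: interest €87.59; balance after payment €6,537.21.
Month 3: interest €85.53; balance after payment €6,377.74.
Month 4: interest €83.44; balance after payment €6,216.18.
Month 5: interest €81.33; balance after payment €6,052.51.
Month 6: interest €79.19; balance after payment €5,886.69.
Month 7: interest €77.02; balance after payment €5,718.71.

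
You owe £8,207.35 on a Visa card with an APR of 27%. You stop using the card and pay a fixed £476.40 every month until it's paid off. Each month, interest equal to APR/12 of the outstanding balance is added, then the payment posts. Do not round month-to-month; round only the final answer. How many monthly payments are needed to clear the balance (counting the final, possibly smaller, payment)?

Monthly rate r = 27%/12 = 2.25% = 0.0225.
Recurrence: B ← B·(1+r) − £476.40.
Month 1: interest £184.67; balance after payment £7,915.62.
Month 2: interest £178.10; balance after payment £7,617.32.
Closed form: n = −ln(1 − rB₀/P)/ln(1+r) = −ln(0.61237)/ln(1.0225) ≈ 22.040, so the balance reaches zero during payment 23.

23 payments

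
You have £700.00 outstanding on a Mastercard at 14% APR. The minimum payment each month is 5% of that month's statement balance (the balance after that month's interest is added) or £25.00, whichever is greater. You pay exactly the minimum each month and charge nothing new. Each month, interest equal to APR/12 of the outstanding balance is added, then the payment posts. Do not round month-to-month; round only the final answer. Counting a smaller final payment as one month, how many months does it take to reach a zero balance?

Monthly rate r = 14%/12 = 1.16667% = 0.0116667.
While 5% of the post-interest balance exceeds £25.00, each month B ← (B·(1+r))·(1 − 0.05), i.e. B shrinks by the factor (1+r)·0.95 = 0.96108.
This holds for months 1–9. Entering month 10 the balance is £489.72; 5% of the post-interest balance is now below £25.00, so the flat £25.00 minimum applies from here.
From month 10 a fixed £25.00 at rate r clears £489.72 in 23 more payments. Total: 9 + 23 = 32 months.

32 months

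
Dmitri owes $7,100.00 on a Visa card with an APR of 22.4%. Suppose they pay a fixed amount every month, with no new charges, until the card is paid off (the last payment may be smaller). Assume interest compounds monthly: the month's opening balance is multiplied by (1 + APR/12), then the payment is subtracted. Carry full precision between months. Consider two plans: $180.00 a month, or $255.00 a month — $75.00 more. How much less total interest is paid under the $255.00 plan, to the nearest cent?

Monthly rate r = 22.4%/12 = 1.86667% = 0.0186667.
At $180.00/mo: n = ⌈−ln(1 − rB₀/P)/ln(1+r)⌉ = 73 payments (last $12.95); total interest = total paid − $7,100.00 = $5,872.95.
At $255.00/mo: 40 payments (last $167.86); total interest $3,012.86.
Interest saved = $5,872.95 − $3,012.86 = $2,860.09.

$2,860.09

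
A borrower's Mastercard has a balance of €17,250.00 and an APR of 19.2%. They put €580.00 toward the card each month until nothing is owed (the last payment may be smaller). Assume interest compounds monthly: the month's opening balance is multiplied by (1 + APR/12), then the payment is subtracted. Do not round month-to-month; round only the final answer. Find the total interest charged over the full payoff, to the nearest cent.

Monthly rate r = 19.2%/12 = 1.6% = 0.016.
Payoff takes n = ⌈−ln(1 − rB₀/P)/ln(1+r)⌉ = ⌈40.697⌉ = 41 payments; the last is €405.33.
Total paid = 40·€580.00 + €405.33 = €23,605.33.
Total interest = total paid − principal = €23,605.33 − €17,250.00 = €6,355.33.

€6,355.33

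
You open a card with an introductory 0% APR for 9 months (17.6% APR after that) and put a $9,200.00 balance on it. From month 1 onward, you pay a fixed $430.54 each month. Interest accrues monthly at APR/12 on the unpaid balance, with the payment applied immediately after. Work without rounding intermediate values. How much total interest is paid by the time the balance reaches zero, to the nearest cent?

Promo months 1–9 at r₀ = 0%/12 = 0; months 10+ at r₁ = 17.6%/12 = 0.0146667.
After month 9 (no interest yet): B = $9,200.00 − 9·$430.54 = $5,325.14.
Then at r₁ with $430.54/mo: n₂ = −ln(1 − r₁·B/P)/ln(1+r₁) ≈ 13.75 → 14 more payments.
Total paid = 22·$430.54 + $322.42 = $9,794.30; interest = $9,794.30 − $9,200.00 = $594.30.

$594.30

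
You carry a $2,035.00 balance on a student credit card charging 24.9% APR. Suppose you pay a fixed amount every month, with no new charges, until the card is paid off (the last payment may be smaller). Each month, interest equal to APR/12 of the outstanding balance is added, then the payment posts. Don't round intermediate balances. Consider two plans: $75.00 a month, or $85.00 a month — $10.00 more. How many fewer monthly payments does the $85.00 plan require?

7 fewer payments

Monthly rate r = 24.9%/12 = 2.075% = 0.02075.
At $75.00/mo: n = ⌈−ln(1 − rB₀/P)/ln(1+r)⌉ = 41 payments (last $23.37); total interest = total paid − $2,035.00 = $988.37.
At $85.00/mo: 34 payments (last $37.40); total interest $807.40.
Payments saved = 41 − 34 = 7.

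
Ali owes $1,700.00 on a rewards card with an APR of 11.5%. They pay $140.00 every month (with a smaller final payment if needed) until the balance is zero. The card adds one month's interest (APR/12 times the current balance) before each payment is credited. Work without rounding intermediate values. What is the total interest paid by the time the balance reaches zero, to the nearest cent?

Monthly rate r = 11.5%/12 = 0.958333% = 0.00958333.
Payoff takes n = ⌈−ln(1 − rB₀/P)/ln(1+r)⌉ = ⌈12.971⌉ = 13 payments; the last is $135.99.
Total paid = 12·$140.00 + $135.99 = $1,815.99.
Total interest = total paid − principal = $1,815.99 − $1,700.00 = $115.99.

$115.99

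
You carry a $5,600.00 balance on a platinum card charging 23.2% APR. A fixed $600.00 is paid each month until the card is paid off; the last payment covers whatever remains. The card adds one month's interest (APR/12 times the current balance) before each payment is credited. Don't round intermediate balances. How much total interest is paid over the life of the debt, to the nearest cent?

Monthly rate r = 23.2%/12 = 1.93333% = 0.0193333.
Payoff takes n = ⌈−ln(1 − rB₀/P)/ln(1+r)⌉ = ⌈10.392⌉ = 11 payments; the last is $236.53.
Total paid = 10·$600.00 + $236.53 = $6,236.53.
Total interest = total paid − principal = $6,236.53 − $5,600.00 = $636.53.

$636.53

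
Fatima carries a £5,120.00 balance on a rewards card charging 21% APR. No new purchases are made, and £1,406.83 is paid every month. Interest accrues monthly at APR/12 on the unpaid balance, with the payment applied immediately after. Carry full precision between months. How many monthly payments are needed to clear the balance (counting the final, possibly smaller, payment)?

Monthly rate r = 21%/12 = 1.75% = 0.0175.
Recurrence: B ← B·(1+r) − £1,406.83.
Month 1: interest £89.60; balance after payment £3,802.77.
Month 2: interest £66.55; balance after payment £2,462.49.
Month 3: interest £43.09; balance after payment £1,098.75.
Month 4: interest £19.23; balance after payment £0.00.

4 months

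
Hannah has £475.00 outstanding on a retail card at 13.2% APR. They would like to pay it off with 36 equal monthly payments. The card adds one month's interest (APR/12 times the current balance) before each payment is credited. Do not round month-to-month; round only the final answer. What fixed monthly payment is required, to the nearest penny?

£16.05

Monthly rate r = 13.2%/12 = 1.1% = 0.011.
Level-payment amortization: P = B₀·r / (1 − (1+r)^(−n)) = 475.00·0.011 / (1 − 1.011^(−36)).
Denominator 1 − (1+r)^(−36) = 0.325536583.
P = 5.225 / 0.325536583 ≈ 16.05.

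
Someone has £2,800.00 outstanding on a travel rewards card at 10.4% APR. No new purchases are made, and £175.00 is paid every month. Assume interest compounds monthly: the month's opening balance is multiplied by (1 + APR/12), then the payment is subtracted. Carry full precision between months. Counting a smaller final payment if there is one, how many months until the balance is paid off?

18 months

Monthly rate r = 10.4%/12 = 0.866667% = 0.00866667.
Recurrence: B ← B·(1+r) − £175.00.
Month 1: interest £24.27; balance after payment £2,649.27.
Month 2: interest £22.96; balance after payment £2,497.23.
Closed form: n = −ln(1 − rB₀/P)/ln(1+r) = −ln(0.86133)/ln(1.00867) ≈ 17.298, so the balance reaches zero during payment 18.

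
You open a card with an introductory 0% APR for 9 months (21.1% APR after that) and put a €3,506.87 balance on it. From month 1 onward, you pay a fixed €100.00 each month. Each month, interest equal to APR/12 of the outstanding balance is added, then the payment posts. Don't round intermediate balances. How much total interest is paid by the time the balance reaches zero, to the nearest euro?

Promo months 1–9 at r₀ = 0%/12 = 0; months 10+ at r₁ = 21.1%/12 = 0.0175833.
After month 9 (no interest yet): B = €3,506.87 − 9·€100.00 = €2,606.87.
Then at r₁ with €100.00/mo: n₂ = −ln(1 − r₁·B/P)/ln(1+r₁) ≈ 35.18 → 36 more payments.
Total paid = 44·€100.00 + €17.98 = €4,417.98; interest = €4,417.98 − €3,506.87 = €911.11.

€911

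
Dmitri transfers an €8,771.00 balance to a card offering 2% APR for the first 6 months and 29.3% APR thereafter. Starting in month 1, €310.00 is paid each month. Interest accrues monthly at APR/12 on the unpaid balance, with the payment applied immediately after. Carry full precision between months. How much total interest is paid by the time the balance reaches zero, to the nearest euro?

€3,370

Promo months 1–6 at r₀ = 2%/12 = 0.00166667; months 7+ at r₁ = 29.3%/12 = 0.0244167.
After month 6: iterate B ← B·(1+r₀) − €310.00 for 6 months → €6,991.31.
Then at r₁ with €310.00/mo: n₂ = −ln(1 − r₁·B/P)/ln(1+r₁) ≈ 33.16 → 34 more payments.
Total paid = 39·€310.00 + €50.68 = €12,140.68; interest = €12,140.68 − €8,771.00 = €3,369.68.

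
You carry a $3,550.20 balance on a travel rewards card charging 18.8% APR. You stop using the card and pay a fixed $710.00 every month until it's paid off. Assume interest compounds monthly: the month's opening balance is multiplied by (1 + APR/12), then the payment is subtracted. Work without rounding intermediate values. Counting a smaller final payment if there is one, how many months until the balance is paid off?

6 months

Monthly rate r = 18.8%/12 = 1.56667% = 0.0156667.
Recurrence: B ← B·(1+r) − $710.00.
Month 1: interest $55.62; balance after payment $2,895.82.
Month 2: interest $45.37; balance after payment $2,231.19.
Month 3: interest $34.96; balance after payment $1,556.14.
Month 4: interest $24.38; balance after payment $870.52.
Month 5: interest $13.64; balance after payment $174.16.
Month 6: interest $2.73; balance after payment $0.00.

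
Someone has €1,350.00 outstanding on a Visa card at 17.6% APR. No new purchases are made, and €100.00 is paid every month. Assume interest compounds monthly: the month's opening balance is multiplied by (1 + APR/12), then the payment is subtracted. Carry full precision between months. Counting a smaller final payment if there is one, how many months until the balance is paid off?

16 payments

Monthly rate r = 17.6%/12 = 1.46667% = 0.0146667.
Recurrence: B ← B·(1+r) − €100.00.
Month 1: interest €19.80; balance after payment €1,269.80.
Month 2: interest €18.62; balance after payment €1,188.42.
Closed form: n = −ln(1 − rB₀/P)/ln(1+r) = −ln(0.802)/ln(1.01467) ≈ 15.154, so the balance reaches zero during payment 16.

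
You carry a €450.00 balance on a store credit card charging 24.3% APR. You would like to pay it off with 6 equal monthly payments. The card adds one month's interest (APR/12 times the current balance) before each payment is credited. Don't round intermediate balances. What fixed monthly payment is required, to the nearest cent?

Monthly rate r = 24.3%/12 = 2.025% = 0.02025.
Level-payment amortization: P = B₀·r / (1 − (1+r)^(−n)) = 450.00·0.02025 / (1 − 1.02025^(−6)).
Denominator 1 − (1+r)^(−6) = 0.113333339.
P = 9.1125 / 0.113333339 ≈ 80.40.

€80.40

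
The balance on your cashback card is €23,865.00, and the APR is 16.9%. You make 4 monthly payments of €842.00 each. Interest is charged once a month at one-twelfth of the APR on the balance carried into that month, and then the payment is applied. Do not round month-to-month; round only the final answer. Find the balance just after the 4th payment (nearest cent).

€21,798.24

Monthly rate r = 16.9%/12 = 1.40833% = 0.0140833.
Each month: B ← B·(1+r) − €842.00.
Month 1: interest €336.10; balance after payment €23,359.10.
Month 2: interest €328.97; balance after payment €22,846.07.
Month 3: interest €321.75; balance after payment €22,325.82.
Month 4: interest €314.42; balance after payment €21,798.24.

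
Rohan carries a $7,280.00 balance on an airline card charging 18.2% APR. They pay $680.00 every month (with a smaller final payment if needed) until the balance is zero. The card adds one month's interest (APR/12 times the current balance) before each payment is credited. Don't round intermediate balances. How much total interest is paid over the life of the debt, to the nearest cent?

$724.97

Monthly rate r = 18.2%/12 = 1.51667% = 0.0151667.
Payoff takes n = ⌈−ln(1 − rB₀/P)/ln(1+r)⌉ = ⌈11.771⌉ = 12 payments; the last is $524.97.
Total paid = 11·$680.00 + $524.97 = $8,004.97.
Total interest = total paid − principal = $8,004.97 − $7,280.00 = $724.97.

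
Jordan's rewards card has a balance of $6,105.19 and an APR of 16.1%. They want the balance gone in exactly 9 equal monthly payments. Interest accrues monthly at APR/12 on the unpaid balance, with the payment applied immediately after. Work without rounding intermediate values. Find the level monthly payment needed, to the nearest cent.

$724.67

Monthly rate r = 16.1%/12 = 1.34167% = 0.0134167.
Level-payment amortization: P = B₀·r / (1 − (1+r)^(−n)) = 6105.19·0.0134167 / (1 − 1.01342^(−9)).
Denominator 1 − (1+r)^(−9) = 0.113032681.
P = 81.9113 / 0.113032681 ≈ 724.67.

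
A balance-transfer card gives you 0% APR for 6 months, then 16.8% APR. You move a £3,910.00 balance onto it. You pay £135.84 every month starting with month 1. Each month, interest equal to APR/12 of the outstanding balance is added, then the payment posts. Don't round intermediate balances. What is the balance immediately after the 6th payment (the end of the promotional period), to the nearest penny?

Promo months 1–6 at r₀ = 0%/12 = 0; months 7+ at r₁ = 16.8%/12 = 0.014.
After month 6 (no interest yet): B = £3,910.00 − 6·£135.84 = £3,094.96.

£3,094.96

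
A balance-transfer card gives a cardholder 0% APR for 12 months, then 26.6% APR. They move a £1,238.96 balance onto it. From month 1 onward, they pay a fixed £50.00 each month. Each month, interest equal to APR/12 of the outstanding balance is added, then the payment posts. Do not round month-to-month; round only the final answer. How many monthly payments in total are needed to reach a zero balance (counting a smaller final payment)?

28 months

Promo months 1–12 at r₀ = 0%/12 = 0; months 13+ at r₁ = 26.6%/12 = 0.0221667.
After month 12 (no interest yet): B = £1,238.96 − 12·£50.00 = £638.96.
Then at r₁ with £50.00/mo: n₂ = −ln(1 − r₁·B/P)/ln(1+r₁) ≈ 15.19 → 16 more payments.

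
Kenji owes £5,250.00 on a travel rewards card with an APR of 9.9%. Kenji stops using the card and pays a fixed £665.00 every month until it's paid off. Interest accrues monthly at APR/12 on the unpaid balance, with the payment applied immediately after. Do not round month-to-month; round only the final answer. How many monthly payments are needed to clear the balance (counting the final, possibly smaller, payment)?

Monthly rate r = 9.9%/12 = 0.825% = 0.00825.
Recurrence: B ← B·(1+r) − £665.00.
Month 1: interest £43.31; balance after payment £4,628.31.
Month 2: interest £38.18; balance after payment £4,001.50.
Closed form: n = −ln(1 − rB₀/P)/ln(1+r) = −ln(0.93487)/ln(1.00825) ≈ 8.197, so the balance reaches zero during payment 9.

9 payments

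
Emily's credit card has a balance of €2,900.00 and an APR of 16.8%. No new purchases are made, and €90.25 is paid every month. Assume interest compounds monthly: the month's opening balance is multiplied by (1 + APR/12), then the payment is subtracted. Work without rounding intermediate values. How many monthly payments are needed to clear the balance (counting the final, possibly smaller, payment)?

Monthly rate r = 16.8%/12 = 1.4% = 0.014.
Recurrence: B ← B·(1+r) − €90.25.
Month 1: interest €40.60; balance after payment €2,850.35.
Month 2: interest €39.90; balance after payment €2,800.00.
Closed form: n = −ln(1 − rB₀/P)/ln(1+r) = −ln(0.55014)/ln(1.014) ≈ 42.983, so the balance reaches zero during payment 43.

43 months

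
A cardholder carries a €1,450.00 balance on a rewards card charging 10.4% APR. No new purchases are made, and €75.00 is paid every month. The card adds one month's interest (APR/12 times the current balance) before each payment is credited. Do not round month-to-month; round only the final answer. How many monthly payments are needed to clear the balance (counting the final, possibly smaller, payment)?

22 months

Monthly rate r = 10.4%/12 = 0.866667% = 0.00866667.
Recurrence: B ← B·(1+r) − €75.00.
Month 1: interest €12.57; balance after payment €1,387.57.
Month 2: interest €12.03; balance after payment €1,324.59.
Closed form: n = −ln(1 − rB₀/P)/ln(1+r) = −ln(0.83244)/ln(1.00867) ≈ 21.252, so the balance reaches zero during payment 22.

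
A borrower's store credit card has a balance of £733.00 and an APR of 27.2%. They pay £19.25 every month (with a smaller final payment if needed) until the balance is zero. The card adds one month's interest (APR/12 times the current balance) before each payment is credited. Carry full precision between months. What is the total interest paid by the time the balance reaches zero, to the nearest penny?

£974.88

Monthly rate r = 27.2%/12 = 2.26667% = 0.0226667.
Payoff takes n = ⌈−ln(1 − rB₀/P)/ln(1+r)⌉ = ⌈88.719⌉ = 89 payments; the last is £13.88.
Total paid = 88·£19.25 + £13.88 = £1,707.88.
Total interest = total paid − principal = £1,707.88 − £733.00 = £974.88.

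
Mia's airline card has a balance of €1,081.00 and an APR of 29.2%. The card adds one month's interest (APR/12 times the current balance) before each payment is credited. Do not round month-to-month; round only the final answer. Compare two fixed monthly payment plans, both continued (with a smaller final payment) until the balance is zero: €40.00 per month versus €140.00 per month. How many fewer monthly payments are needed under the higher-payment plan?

Monthly rate r = 29.2%/12 = 2.43333% = 0.0243333.
At €40.00/mo: n = ⌈−ln(1 − rB₀/P)/ln(1+r)⌉ = 45 payments (last €23.33); total interest = total paid − €1,081.00 = €702.33.
At €140.00/mo: 9 payments (last €92.28); total interest €131.28.
Payments saved = 45 − 9 = 36.

36 fewer payments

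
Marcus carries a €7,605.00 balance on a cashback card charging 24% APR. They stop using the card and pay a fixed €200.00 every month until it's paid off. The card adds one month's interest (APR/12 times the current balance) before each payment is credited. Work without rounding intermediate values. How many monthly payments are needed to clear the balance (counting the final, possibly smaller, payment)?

73 payments

Monthly rate r = 24%/12 = 2% = 0.02.
Recurrence: B ← B·(1+r) − €200.00.
Month 1: interest €152.10; balance after payment €7,557.10.
Month 2: interest €151.14; balance after payment €7,508.24.
Closed form: n = −ln(1 − rB₀/P)/ln(1+r) = −ln(0.2395)/ln(1.02) ≈ 72.172, so the balance reaches zero during payment 73.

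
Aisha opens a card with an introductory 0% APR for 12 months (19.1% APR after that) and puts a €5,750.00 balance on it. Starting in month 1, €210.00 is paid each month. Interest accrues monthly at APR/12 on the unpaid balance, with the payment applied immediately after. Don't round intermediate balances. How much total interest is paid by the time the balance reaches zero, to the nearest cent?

Promo months 1–12 at r₀ = 0%/12 = 0; months 13+ at r₁ = 19.1%/12 = 0.0159167.
After month 12 (no interest yet): B = €5,750.00 − 12·€210.00 = €3,230.00.
Then at r₁ with €210.00/mo: n₂ = −ln(1 − r₁·B/P)/ln(1+r₁) ≈ 17.78 → 18 more payments.
Total paid = 29·€210.00 + €164.36 = €6,254.36; interest = €6,254.36 − €5,750.00 = €504.36.

€504.36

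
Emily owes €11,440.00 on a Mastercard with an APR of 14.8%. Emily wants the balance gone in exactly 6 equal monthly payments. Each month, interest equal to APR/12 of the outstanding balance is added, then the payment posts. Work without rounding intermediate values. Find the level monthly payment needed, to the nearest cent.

€1,989.81

Monthly rate r = 14.8%/12 = 1.23333% = 0.0123333.
Level-payment amortization: P = B₀·r / (1 − (1+r)^(−n)) = 11440.00·0.0123333 / (1 − 1.01233^(−6)).
Denominator 1 − (1+r)^(−6) = 0.0709078797.
P = 141.093 / 0.0709078797 ≈ 1989.81.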